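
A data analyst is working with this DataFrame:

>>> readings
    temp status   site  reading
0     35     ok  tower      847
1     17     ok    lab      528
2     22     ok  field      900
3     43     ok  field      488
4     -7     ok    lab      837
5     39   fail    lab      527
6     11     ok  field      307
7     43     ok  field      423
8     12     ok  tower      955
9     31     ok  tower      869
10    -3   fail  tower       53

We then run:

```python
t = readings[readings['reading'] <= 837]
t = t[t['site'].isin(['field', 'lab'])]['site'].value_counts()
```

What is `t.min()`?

3

filter rows where reading <= 837:
    temp status   site  reading
1     17     ok    lab      528
3     43     ok  field      488
4     -7     ok    lab      837
5     39   fail    lab      527
6     11     ok  field      307
7     43     ok  field      423
10    -3   fail  tower       53
filter rows where site in ['field', 'lab']:
   temp status   site  reading
1    17     ok    lab      528
3    43     ok  field      488
4    -7     ok    lab      837
5    39   fail    lab      527
6    11     ok  field      307
7    43     ok  field      423
value_counts of site:
site
lab      3
field    3
Name: count, dtype: int64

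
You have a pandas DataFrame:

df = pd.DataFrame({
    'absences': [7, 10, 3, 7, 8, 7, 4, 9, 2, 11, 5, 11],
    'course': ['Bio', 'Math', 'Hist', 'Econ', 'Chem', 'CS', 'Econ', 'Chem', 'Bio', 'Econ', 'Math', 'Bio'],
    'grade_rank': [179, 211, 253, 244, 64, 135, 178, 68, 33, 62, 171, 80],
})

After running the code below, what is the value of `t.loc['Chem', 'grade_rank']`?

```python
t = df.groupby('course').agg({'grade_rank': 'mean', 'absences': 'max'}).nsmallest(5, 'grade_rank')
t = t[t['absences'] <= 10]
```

group by course: mean(grade_rank), max(absences):
        grade_rank  absences
course                      
Bio      97.333333        11
CS      135.000000         7
Chem     66.000000         9
Econ    161.333333        11
Hist    253.000000         3
Math    191.000000        10
take 5 rows with smallest grade_rank:
        grade_rank  absences
course                      
Chem     66.000000         9
Bio      97.333333        11
CS      135.000000         7
Econ    161.333333        11
Math    191.000000        10
filter rows where absences <= 10:
        grade_rank  absences
course                      
Chem          66.0         9
CS           135.0         7
Math         191.0        10

66.0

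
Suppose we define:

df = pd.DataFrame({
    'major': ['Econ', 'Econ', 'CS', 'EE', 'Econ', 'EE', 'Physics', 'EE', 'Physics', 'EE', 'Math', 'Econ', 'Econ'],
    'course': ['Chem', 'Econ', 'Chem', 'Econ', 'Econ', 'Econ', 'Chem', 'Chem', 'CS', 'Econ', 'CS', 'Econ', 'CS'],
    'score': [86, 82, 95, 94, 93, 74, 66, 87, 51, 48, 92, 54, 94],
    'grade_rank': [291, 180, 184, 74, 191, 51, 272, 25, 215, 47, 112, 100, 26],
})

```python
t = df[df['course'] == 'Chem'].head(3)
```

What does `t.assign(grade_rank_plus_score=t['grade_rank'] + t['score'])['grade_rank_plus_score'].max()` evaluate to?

377

filter rows where course == 'Chem':
     major course  score  grade_rank
0     Econ   Chem     86         291
2       CS   Chem     95         184
6  Physics   Chem     66         272
7       EE   Chem     87          25
take first 3 rows:
     major course  score  grade_rank
0     Econ   Chem     86         291
2       CS   Chem     95         184
6  Physics   Chem     66         272
add column grade_rank_plus_score = t['grade_rank'] + t['score']:
     major course  score  grade_rank  grade_rank_plus_score
0     Econ   Chem     86         291                    377
2       CS   Chem     95         184                    279
6  Physics   Chem     66         272                    338
The max of column 'grade_rank_plus_score' is 377.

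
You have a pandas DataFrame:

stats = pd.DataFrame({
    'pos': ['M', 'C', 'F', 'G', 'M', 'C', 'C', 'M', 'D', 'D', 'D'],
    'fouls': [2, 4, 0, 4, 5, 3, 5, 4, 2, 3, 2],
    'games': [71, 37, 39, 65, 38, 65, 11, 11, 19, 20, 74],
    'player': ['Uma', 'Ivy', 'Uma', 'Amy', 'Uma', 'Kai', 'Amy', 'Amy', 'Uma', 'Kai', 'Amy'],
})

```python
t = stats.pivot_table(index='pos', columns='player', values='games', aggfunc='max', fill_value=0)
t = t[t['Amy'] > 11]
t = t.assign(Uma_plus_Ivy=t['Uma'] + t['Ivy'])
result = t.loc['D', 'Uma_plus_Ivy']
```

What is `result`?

pivot: rows=pos, cols=player, max(games):
player  Amy  Ivy  Kai  Uma
pos                       
C        11   37   65    0
D        74    0   20   19
F         0    0    0   39
G        65    0    0    0
M        11    0    0   71
filter rows where Amy > 11:
player  Amy  Ivy  Kai  Uma
pos                       
D        74    0   20   19
G        65    0    0    0
add column Uma_plus_Ivy = t['Uma'] + t['Ivy']:
player  Amy  Ivy  Kai  Uma  Uma_plus_Ivy
pos                                     
D        74    0   20   19            19
G        65    0    0    0             0
Finally, value at row 'D', column 'Uma_plus_Ivy' = 19.

19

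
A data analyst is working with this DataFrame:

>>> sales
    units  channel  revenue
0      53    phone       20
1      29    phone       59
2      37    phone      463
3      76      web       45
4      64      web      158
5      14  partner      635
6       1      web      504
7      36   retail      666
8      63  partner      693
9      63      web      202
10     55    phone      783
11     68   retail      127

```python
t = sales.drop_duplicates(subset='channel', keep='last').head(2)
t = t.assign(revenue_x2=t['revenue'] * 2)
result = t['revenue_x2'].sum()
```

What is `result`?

1790

drop duplicate channel (keep=last):
    units  channel  revenue
8      63  partner      693
9      63      web      202
10     55    phone      783
11     68   retail      127
take first 2 rows:
   units  channel  revenue
8     63  partner      693
9     63      web      202
add column revenue_x2 = t['revenue'] * 2:
   units  channel  revenue  revenue_x2
8     63  partner      693        1386
9     63      web      202         404
Then the sum of column 'revenue_x2': 1790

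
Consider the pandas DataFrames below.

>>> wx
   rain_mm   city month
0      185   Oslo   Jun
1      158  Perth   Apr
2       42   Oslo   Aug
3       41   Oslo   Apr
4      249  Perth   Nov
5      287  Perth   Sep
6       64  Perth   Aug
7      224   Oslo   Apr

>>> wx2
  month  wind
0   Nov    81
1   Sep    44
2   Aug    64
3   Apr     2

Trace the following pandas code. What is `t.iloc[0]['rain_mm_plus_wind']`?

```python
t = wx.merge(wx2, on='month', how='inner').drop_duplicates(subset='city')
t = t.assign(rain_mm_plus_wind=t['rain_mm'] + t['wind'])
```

merge on 'month' (how='inner') → 7 rows:
   rain_mm   city month  wind
0      158  Perth   Apr     2
1       42   Oslo   Aug    64
2       41   Oslo   Apr     2
3      249  Perth   Nov    81
4      287  Perth   Sep    44
5       64  Perth   Aug    64
6      224   Oslo   Apr     2
drop duplicate city (keep=first):
   rain_mm   city month  wind
0      158  Perth   Apr     2
1       42   Oslo   Aug    64
add column rain_mm_plus_wind = t['rain_mm'] + t['wind']:
   rain_mm   city month  wind  rain_mm_plus_wind
0      158  Perth   Apr     2                160
1       42   Oslo   Aug    64                106

160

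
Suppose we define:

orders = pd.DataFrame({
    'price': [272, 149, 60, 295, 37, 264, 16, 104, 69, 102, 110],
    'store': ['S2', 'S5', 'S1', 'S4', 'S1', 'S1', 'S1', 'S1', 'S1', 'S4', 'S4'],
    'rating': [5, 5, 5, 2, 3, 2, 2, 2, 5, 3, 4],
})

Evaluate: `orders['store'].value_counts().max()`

6

value_counts of store:
store
S1    6
S4    3
S2    1
S5    1
Name: count, dtype: int64
The max of the resulting series is 6.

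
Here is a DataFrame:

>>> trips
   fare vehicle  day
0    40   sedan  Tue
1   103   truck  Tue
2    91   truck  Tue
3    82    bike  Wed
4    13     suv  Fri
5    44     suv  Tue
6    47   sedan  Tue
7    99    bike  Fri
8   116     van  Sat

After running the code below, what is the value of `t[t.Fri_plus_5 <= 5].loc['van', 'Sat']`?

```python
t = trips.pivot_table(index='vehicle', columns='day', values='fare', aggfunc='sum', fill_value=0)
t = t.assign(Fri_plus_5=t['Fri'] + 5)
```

116

pivot: rows=vehicle, cols=day, sum(fare):
day      Fri  Sat  Tue  Wed
vehicle                    
bike      99    0    0   82
sedan      0    0   87    0
suv       13    0   44    0
truck      0    0  194    0
van        0  116    0    0
add column Fri_plus_5 = t['Fri'] + 5:
day      Fri  Sat  Tue  Wed  Fri_plus_5
vehicle                                
bike      99    0    0   82         104
sedan      0    0   87    0           5
suv       13    0   44    0          18
truck      0    0  194    0           5
van        0  116    0    0           5
filter rows where Fri_plus_5 <= 5:
day      Fri  Sat  Tue  Wed  Fri_plus_5
vehicle                                
sedan      0    0   87    0           5
truck      0    0  194    0           5
van        0  116    0    0           5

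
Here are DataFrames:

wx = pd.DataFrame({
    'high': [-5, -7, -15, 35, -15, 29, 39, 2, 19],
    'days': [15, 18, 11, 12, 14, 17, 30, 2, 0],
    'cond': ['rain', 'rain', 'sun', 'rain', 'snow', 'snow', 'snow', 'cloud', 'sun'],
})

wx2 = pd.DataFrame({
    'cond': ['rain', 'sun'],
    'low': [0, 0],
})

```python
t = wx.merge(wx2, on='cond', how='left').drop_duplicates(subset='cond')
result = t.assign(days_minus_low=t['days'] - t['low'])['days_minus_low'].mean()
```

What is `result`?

merge on 'cond' (how='left') → 9 rows:
   high  days   cond  low
0    -5    15   rain  0.0
1    -7    18   rain  0.0
2   -15    11    sun  0.0
3    35    12   rain  0.0
4   -15    14   snow  NaN
5    29    17   snow  NaN
6    39    30   snow  NaN
7     2     2  cloud  NaN
8    19     0    sun  0.0
drop duplicate cond (keep=first):
   high  days   cond  low
0    -5    15   rain  0.0
2   -15    11    sun  0.0
4   -15    14   snow  NaN
7     2     2  cloud  NaN
add column days_minus_low = t['days'] - t['low']:
   high  days   cond  low  days_minus_low
0    -5    15   rain  0.0            15.0
2   -15    11    sun  0.0            11.0
4   -15    14   snow  NaN             NaN
7     2     2  cloud  NaN             NaN
Reading off the mean of column 'days_minus_low', we get 13.0.

13.0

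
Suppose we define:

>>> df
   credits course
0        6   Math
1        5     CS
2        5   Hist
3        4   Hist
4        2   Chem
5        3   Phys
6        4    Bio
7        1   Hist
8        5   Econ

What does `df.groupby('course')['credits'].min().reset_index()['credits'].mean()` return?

group by course, min of credits:
course
Bio     4
CS      5
Chem    2
Econ    5
Hist    1
Math    6
Phys    3
Name: credits, dtype: int64
reset_index():
  course  credits
0    Bio        4
1     CS        5
2   Chem        2
3   Econ        5
4   Hist        1
5   Math        6
6   Phys        3

3.71428571429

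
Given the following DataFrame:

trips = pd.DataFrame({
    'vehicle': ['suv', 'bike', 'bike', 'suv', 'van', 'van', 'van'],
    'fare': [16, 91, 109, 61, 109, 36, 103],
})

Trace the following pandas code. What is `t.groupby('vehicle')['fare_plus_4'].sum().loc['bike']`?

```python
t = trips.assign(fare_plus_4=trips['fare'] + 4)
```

add column fare_plus_4 = trips['fare'] + 4:
  vehicle  fare  fare_plus_4
0     suv    16           20
1    bike    91           95
2    bike   109          113
3     suv    61           65
4     van   109          113
5     van    36           40
6     van   103          107
group by vehicle, sum of fare_plus_4:
vehicle
bike    208
suv      85
van     260
Name: fare_plus_4, dtype: int64
Hence 208.

208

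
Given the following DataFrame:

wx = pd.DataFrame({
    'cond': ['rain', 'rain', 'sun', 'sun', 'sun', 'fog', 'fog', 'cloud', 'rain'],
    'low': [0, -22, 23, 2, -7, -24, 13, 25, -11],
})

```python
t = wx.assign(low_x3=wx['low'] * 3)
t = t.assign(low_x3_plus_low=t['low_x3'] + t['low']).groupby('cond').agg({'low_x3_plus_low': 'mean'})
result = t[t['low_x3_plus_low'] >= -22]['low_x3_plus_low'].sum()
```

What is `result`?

add column low_x3 = wx['low'] * 3:
    cond  low  low_x3
0   rain    0       0
1   rain  -22     -66
2    sun   23      69
3    sun    2       6
4    sun   -7     -21
5    fog  -24     -72
6    fog   13      39
7  cloud   25      75
8   rain  -11     -33
add column low_x3_plus_low = t['low_x3'] + t['low']:
    cond  low  low_x3  low_x3_plus_low
0   rain    0       0                0
1   rain  -22     -66              -88
2    sun   23      69               92
3    sun    2       6                8
4    sun   -7     -21              -28
5    fog  -24     -72              -96
6    fog   13      39               52
7  cloud   25      75              100
8   rain  -11     -33              -44
group by cond, mean of low_x3_plus_low:
       low_x3_plus_low
cond                  
cloud            100.0
fog              -22.0
rain             -44.0
sun               24.0
filter rows where low_x3_plus_low >= -22:
       low_x3_plus_low
cond                  
cloud            100.0
fog              -22.0
sun               24.0
The sum of column 'low_x3_plus_low' is 102.0.

102.0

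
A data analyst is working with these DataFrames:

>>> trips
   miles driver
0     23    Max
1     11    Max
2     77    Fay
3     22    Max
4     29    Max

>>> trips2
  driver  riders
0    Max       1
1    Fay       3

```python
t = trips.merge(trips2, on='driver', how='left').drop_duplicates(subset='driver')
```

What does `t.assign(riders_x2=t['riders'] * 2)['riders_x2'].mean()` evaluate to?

4.0

merge on 'driver' (how='left') → 5 rows:
   miles driver  riders
0     23    Max       1
1     11    Max       1
2     77    Fay       3
3     22    Max       1
4     29    Max       1
drop duplicate driver (keep=first):
   miles driver  riders
0     23    Max       1
2     77    Fay       3
add column riders_x2 = t['riders'] * 2:
   miles driver  riders  riders_x2
0     23    Max       1          2
2     77    Fay       3          6
Taking the mean of column 'riders_x2' gives 4.0.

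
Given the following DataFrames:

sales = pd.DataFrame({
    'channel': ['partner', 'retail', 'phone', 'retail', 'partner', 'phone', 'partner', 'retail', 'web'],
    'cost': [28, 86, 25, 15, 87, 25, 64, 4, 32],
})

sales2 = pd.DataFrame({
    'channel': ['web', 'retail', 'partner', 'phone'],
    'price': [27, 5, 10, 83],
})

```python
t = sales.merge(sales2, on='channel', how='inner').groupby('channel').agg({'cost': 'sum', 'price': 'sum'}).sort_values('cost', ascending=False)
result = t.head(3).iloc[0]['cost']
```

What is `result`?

179

merge on 'channel' (how='inner') → 9 rows:
   channel  cost  price
0  partner    28     10
1   retail    86      5
2    phone    25     83
3   retail    15      5
4  partner    87     10
5    phone    25     83
6  partner    64     10
7   retail     4      5
8      web    32     27
group by channel: sum(cost), sum(price):
         cost  price
channel             
partner   179     30
phone      50    166
retail    105     15
web        32     27
sort by cost descending:
         cost  price
channel             
partner   179     30
retail    105     15
phone      50    166
web        32     27
take first 3 rows:
         cost  price
channel             
partner   179     30
retail    105     15
phone      50    166
Hence 179.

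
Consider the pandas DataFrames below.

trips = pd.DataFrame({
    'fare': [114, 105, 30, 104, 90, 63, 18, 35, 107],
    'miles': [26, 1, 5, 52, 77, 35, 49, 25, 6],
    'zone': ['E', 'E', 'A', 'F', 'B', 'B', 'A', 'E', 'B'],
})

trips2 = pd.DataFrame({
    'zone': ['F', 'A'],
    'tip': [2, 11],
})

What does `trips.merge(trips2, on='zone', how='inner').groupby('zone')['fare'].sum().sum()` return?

merge on 'zone' (how='inner') → 3 rows:
   fare  miles zone  tip
0    30      5    A   11
1   104     52    F    2
2    18     49    A   11
group by zone, sum of fare:
zone
A     48
F    104
Name: fare, dtype: int64
The sum of the resulting series is 152.

152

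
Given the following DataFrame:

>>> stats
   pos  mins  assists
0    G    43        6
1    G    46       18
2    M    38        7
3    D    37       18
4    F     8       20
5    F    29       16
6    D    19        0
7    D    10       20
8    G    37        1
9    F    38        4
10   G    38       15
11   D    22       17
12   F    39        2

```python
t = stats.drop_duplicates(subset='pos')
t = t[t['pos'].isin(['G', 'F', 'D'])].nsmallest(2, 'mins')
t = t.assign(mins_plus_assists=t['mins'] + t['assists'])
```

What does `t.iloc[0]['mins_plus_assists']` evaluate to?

28

drop duplicate pos (keep=first):
  pos  mins  assists
0   G    43        6
2   M    38        7
3   D    37       18
4   F     8       20
filter rows where pos in ['G', 'F', 'D']:
  pos  mins  assists
0   G    43        6
3   D    37       18
4   F     8       20
take 2 rows with smallest mins:
  pos  mins  assists
4   F     8       20
3   D    37       18
add column mins_plus_assists = t['mins'] + t['assists']:
  pos  mins  assists  mins_plus_assists
4   F     8       20                 28
3   D    37       18                 55
Taking the value at position 0, column 'mins_plus_assists' gives 28.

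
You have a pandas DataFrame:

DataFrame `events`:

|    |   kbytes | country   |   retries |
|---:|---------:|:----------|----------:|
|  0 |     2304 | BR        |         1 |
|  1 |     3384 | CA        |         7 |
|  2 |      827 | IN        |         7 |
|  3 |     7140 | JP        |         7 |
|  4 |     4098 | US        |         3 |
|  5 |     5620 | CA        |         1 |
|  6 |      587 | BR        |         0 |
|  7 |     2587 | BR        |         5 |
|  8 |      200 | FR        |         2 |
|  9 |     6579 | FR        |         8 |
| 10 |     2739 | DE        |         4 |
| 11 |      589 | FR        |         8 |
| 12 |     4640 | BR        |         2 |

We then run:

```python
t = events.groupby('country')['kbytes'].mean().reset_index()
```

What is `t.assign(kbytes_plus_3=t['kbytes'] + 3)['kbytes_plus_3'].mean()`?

3473.21428571

group by country, mean of kbytes:
country
BR    2529.5
CA    4502.0
DE    2739.0
FR    2456.0
IN     827.0
JP    7140.0
US    4098.0
Name: kbytes, dtype: float64
reset_index():
  country  kbytes
0      BR  2529.5
1      CA  4502.0
2      DE  2739.0
3      FR  2456.0
4      IN   827.0
5      JP  7140.0
6      US  4098.0
add column kbytes_plus_3 = t['kbytes'] + 3:
  country  kbytes  kbytes_plus_3
0      BR  2529.5         2532.5
1      CA  4502.0         4505.0
2      DE  2739.0         2742.0
3      FR  2456.0         2459.0
4      IN   827.0          830.0
5      JP  7140.0         7143.0
6      US  4098.0         4101.0
Finally, mean of column 'kbytes_plus_3' = 3473.21428571.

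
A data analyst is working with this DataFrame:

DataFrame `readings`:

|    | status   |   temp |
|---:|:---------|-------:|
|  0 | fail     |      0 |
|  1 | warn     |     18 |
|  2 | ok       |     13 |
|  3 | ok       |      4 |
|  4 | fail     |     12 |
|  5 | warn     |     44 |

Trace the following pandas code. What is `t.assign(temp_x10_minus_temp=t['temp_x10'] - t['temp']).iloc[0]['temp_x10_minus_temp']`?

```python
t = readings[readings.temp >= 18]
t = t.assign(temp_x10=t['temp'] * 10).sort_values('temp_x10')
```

162

filter rows where temp >= 18:
  status  temp
1   warn    18
5   warn    44
add column temp_x10 = t['temp'] * 10:
  status  temp  temp_x10
1   warn    18       180
5   warn    44       440
sort by temp_x10:
  status  temp  temp_x10
1   warn    18       180
5   warn    44       440
add column temp_x10_minus_temp = t['temp_x10'] - t['temp']:
  status  temp  temp_x10  temp_x10_minus_temp
1   warn    18       180                  162
5   warn    44       440                  396
So iloc[0]['temp_x10_minus_temp'] = 162.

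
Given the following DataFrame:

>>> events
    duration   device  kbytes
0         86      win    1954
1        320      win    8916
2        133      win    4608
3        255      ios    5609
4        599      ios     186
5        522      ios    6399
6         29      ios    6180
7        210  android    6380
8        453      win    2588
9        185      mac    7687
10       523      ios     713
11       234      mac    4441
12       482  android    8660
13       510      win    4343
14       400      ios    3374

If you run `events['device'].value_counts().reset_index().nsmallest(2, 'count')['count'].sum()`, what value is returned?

4

value_counts of device:
device
ios        6
win        5
android    2
mac        2
Name: count, dtype: int64
reset_index():
    device  count
0      ios      6
1      win      5
2  android      2
3      mac      2
take 2 rows with smallest count:
    device  count
2  android      2
3      mac      2
Reading off the sum of column 'count', we get 4.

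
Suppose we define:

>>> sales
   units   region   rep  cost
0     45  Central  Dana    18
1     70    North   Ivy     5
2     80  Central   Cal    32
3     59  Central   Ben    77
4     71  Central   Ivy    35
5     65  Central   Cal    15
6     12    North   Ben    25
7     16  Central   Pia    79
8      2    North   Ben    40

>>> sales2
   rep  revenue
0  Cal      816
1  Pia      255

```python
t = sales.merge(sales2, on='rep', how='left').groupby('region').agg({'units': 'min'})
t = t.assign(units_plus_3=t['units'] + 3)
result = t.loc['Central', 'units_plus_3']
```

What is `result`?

19

merge on 'rep' (how='left') → 9 rows:
   units   region   rep  cost  revenue
0     45  Central  Dana    18      NaN
1     70    North   Ivy     5      NaN
2     80  Central   Cal    32    816.0
3     59  Central   Ben    77      NaN
4     71  Central   Ivy    35      NaN
5     65  Central   Cal    15    816.0
6     12    North   Ben    25      NaN
7     16  Central   Pia    79    255.0
8      2    North   Ben    40      NaN
group by region, min of units:
         units
region        
Central     16
North        2
add column units_plus_3 = t['units'] + 3:
         units  units_plus_3
region                      
Central     16            19
North        2             5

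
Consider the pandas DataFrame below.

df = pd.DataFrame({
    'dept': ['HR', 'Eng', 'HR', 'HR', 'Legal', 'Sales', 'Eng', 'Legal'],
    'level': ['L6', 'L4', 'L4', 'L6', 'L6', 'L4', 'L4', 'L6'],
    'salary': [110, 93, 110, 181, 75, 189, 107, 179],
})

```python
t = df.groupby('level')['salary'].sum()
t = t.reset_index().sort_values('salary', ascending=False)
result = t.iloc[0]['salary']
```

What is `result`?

545

group by level, sum of salary:
level
L4    499
L6    545
Name: salary, dtype: int64
reset_index():
  level  salary
0    L4     499
1    L6     545
sort by salary descending:
  level  salary
1    L6     545
0    L4     499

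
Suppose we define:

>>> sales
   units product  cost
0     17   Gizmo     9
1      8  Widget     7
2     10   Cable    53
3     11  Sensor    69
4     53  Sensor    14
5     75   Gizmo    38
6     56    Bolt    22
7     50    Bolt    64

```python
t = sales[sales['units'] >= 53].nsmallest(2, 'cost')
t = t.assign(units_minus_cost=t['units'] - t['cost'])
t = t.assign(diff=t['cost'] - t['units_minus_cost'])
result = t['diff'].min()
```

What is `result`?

filter rows where units >= 53:
   units product  cost
4     53  Sensor    14
5     75   Gizmo    38
6     56    Bolt    22
take 2 rows with smallest cost:
   units product  cost
4     53  Sensor    14
6     56    Bolt    22
add column units_minus_cost = t['units'] - t['cost']:
   units product  cost  units_minus_cost
4     53  Sensor    14                39
6     56    Bolt    22                34
add column diff = t['cost'] - t['units_minus_cost']:
   units product  cost  units_minus_cost  diff
4     53  Sensor    14                39   -25
6     56    Bolt    22                34   -12
Finally, min of column 'diff' = -25.

-25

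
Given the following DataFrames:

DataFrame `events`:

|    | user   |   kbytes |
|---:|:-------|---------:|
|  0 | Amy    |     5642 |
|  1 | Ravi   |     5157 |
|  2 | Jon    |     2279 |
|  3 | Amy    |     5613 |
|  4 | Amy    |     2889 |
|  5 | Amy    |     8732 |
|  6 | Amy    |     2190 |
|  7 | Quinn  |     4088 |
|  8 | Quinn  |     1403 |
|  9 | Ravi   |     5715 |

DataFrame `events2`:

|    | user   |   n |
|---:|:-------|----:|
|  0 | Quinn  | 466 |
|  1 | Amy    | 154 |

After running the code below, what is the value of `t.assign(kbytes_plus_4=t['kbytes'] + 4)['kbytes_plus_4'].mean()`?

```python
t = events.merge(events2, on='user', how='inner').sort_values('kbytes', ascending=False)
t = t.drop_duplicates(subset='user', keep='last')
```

1800.5

merge on 'user' (how='inner') → 7 rows:
    user  kbytes    n
0    Amy    5642  154
1    Amy    5613  154
2    Amy    2889  154
3    Amy    8732  154
4    Amy    2190  154
5  Quinn    4088  466
6  Quinn    1403  466
sort by kbytes descending:
    user  kbytes    n
3    Amy    8732  154
0    Amy    5642  154
1    Amy    5613  154
5  Quinn    4088  466
2    Amy    2889  154
4    Amy    2190  154
6  Quinn    1403  466
drop duplicate user (keep=last):
    user  kbytes    n
4    Amy    2190  154
6  Quinn    1403  466
add column kbytes_plus_4 = t['kbytes'] + 4:
    user  kbytes    n  kbytes_plus_4
4    Amy    2190  154           2194
6  Quinn    1403  466           1407
mean of column 'kbytes_plus_4' → 1800.5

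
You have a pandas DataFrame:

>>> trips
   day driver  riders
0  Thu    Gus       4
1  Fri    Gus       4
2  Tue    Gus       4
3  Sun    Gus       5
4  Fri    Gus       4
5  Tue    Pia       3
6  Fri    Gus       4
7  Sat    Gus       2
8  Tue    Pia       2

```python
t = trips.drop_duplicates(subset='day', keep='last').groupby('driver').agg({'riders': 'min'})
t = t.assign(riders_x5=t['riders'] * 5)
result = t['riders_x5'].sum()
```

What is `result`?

20

drop duplicate day (keep=last):
   day driver  riders
0  Thu    Gus       4
3  Sun    Gus       5
6  Fri    Gus       4
7  Sat    Gus       2
8  Tue    Pia       2
group by driver, min of riders:
        riders
driver        
Gus          2
Pia          2
add column riders_x5 = t['riders'] * 5:
        riders  riders_x5
driver                   
Gus          2         10
Pia          2         10
Finally, sum of column 'riders_x5' = 20.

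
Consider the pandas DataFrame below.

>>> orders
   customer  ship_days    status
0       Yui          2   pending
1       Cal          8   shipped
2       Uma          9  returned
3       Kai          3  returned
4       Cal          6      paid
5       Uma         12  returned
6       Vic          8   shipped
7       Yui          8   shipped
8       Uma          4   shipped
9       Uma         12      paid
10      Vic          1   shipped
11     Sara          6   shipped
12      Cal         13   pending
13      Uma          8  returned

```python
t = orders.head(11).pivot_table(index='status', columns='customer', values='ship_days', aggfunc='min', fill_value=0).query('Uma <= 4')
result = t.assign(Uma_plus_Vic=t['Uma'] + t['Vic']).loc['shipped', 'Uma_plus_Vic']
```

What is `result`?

5

take first 11 rows:
   customer  ship_days    status
0       Yui          2   pending
1       Cal          8   shipped
2       Uma          9  returned
3       Kai          3  returned
4       Cal          6      paid
5       Uma         12  returned
6       Vic          8   shipped
7       Yui          8   shipped
8       Uma          4   shipped
9       Uma         12      paid
10      Vic          1   shipped
pivot: rows=status, cols=customer, min(ship_days):
customer  Cal  Kai  Uma  Vic  Yui
status                           
paid        6    0   12    0    0
pending     0    0    0    0    2
returned    0    3    9    0    0
shipped     8    0    4    1    8
filter rows where Uma <= 4:
customer  Cal  Kai  Uma  Vic  Yui
status                           
pending     0    0    0    0    2
shipped     8    0    4    1    8
add column Uma_plus_Vic = t['Uma'] + t['Vic']:
customer  Cal  Kai  Uma  Vic  Yui  Uma_plus_Vic
status                                         
pending     0    0    0    0    2             0
shipped     8    0    4    1    8             5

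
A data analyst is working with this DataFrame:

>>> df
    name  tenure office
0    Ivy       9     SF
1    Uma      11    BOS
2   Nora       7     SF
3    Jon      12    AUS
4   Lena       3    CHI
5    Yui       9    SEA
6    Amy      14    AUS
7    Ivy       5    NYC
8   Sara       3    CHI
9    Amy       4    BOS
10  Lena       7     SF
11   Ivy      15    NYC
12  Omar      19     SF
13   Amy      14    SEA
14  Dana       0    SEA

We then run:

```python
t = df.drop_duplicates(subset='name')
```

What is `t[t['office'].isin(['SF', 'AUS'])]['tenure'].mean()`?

12.2

drop duplicate name (keep=first):
    name  tenure office
0    Ivy       9     SF
1    Uma      11    BOS
2   Nora       7     SF
3    Jon      12    AUS
4   Lena       3    CHI
5    Yui       9    SEA
6    Amy      14    AUS
8   Sara       3    CHI
12  Omar      19     SF
14  Dana       0    SEA
filter rows where office in ['SF', 'AUS']:
    name  tenure office
0    Ivy       9     SF
2   Nora       7     SF
3    Jon      12    AUS
6    Amy      14    AUS
12  Omar      19     SF
Taking the mean of column 'tenure' gives 12.2.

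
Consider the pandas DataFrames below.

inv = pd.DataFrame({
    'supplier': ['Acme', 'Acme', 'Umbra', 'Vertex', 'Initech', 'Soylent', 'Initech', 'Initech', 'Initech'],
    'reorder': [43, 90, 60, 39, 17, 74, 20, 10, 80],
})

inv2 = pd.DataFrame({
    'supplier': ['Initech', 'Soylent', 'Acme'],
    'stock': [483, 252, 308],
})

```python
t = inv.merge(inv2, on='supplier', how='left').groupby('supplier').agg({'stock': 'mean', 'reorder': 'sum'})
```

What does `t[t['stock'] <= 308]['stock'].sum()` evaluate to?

560.0

merge on 'supplier' (how='left') → 9 rows:
  supplier  reorder  stock
0     Acme       43  308.0
1     Acme       90  308.0
2    Umbra       60    NaN
3   Vertex       39    NaN
4  Initech       17  483.0
5  Soylent       74  252.0
6  Initech       20  483.0
7  Initech       10  483.0
8  Initech       80  483.0
group by supplier: mean(stock), sum(reorder):
          stock  reorder
supplier                
Acme      308.0      133
Initech   483.0      127
Soylent   252.0       74
Umbra       NaN       60
Vertex      NaN       39
filter rows where stock <= 308:
          stock  reorder
supplier                
Acme      308.0      133
Soylent   252.0       74
Taking the sum of column 'stock' gives 560.0.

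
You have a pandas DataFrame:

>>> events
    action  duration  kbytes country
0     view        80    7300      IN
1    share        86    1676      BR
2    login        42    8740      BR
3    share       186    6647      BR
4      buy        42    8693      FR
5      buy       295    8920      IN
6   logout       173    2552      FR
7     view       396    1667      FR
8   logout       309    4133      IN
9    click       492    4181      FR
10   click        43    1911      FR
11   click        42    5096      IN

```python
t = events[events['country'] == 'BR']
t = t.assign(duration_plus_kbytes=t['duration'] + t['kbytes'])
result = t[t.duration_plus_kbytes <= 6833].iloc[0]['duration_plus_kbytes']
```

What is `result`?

filter rows where country == 'BR':
  action  duration  kbytes country
1  share        86    1676      BR
2  login        42    8740      BR
3  share       186    6647      BR
add column duration_plus_kbytes = t['duration'] + t['kbytes']:
  action  duration  kbytes country  duration_plus_kbytes
1  share        86    1676      BR                  1762
2  login        42    8740      BR                  8782
3  share       186    6647      BR                  6833
filter rows where duration_plus_kbytes <= 6833:
  action  duration  kbytes country  duration_plus_kbytes
1  share        86    1676      BR                  1762
3  share       186    6647      BR                  6833

1762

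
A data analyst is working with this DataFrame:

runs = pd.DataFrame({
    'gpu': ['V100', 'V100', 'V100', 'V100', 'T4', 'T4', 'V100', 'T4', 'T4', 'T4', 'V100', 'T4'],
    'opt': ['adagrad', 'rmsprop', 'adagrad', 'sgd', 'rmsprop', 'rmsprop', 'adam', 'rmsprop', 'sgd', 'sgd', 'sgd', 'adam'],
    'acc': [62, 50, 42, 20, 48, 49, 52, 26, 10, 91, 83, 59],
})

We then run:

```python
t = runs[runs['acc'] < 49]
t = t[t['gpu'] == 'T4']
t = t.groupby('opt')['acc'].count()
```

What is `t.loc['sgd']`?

1

filter rows where acc < 49:
    gpu      opt  acc
2  V100  adagrad   42
3  V100      sgd   20
4    T4  rmsprop   48
7    T4  rmsprop   26
8    T4      sgd   10
filter rows where gpu == 'T4':
  gpu      opt  acc
4  T4  rmsprop   48
7  T4  rmsprop   26
8  T4      sgd   10
group by opt, count of acc:
opt
rmsprop    2
sgd        1
Name: acc, dtype: int64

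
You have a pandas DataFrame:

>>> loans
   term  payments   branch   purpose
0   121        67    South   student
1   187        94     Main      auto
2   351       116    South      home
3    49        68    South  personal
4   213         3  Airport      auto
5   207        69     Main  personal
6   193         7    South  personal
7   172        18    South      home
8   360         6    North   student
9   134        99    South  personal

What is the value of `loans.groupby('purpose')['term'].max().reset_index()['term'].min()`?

group by purpose, max of term:
purpose
auto        213
home        351
personal    207
student     360
Name: term, dtype: int64
reset_index():
    purpose  term
0      auto   213
1      home   351
2  personal   207
3   student   360
Then the min of column 'term': 207

207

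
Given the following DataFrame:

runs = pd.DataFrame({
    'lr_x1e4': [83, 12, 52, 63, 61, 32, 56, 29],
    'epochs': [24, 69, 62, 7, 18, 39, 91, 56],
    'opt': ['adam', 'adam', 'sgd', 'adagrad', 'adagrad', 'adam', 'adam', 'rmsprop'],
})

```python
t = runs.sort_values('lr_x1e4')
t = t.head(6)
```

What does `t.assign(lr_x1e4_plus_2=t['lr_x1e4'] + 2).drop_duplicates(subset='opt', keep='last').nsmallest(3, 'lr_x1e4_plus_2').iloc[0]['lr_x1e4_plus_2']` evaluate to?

sort by lr_x1e4:
   lr_x1e4  epochs      opt
1       12      69     adam
7       29      56  rmsprop
5       32      39     adam
2       52      62      sgd
6       56      91     adam
4       61      18  adagrad
3       63       7  adagrad
0       83      24     adam
take first 6 rows:
   lr_x1e4  epochs      opt
1       12      69     adam
7       29      56  rmsprop
5       32      39     adam
2       52      62      sgd
6       56      91     adam
4       61      18  adagrad
add column lr_x1e4_plus_2 = t['lr_x1e4'] + 2:
   lr_x1e4  epochs      opt  lr_x1e4_plus_2
1       12      69     adam              14
7       29      56  rmsprop              31
5       32      39     adam              34
2       52      62      sgd              54
6       56      91     adam              58
4       61      18  adagrad              63
drop duplicate opt (keep=last):
   lr_x1e4  epochs      opt  lr_x1e4_plus_2
7       29      56  rmsprop              31
2       52      62      sgd              54
6       56      91     adam              58
4       61      18  adagrad              63
take 3 rows with smallest lr_x1e4_plus_2:
   lr_x1e4  epochs      opt  lr_x1e4_plus_2
7       29      56  rmsprop              31
2       52      62      sgd              54
6       56      91     adam              58
So iloc[0]['lr_x1e4_plus_2'] = 31.

31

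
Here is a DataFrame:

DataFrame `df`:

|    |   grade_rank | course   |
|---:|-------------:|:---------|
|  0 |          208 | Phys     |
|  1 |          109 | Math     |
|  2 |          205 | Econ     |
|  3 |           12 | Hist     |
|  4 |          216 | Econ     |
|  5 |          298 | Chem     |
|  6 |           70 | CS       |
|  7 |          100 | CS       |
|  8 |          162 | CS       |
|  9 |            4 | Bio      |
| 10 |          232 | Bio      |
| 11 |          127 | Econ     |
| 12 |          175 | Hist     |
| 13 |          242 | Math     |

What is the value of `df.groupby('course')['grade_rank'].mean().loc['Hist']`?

93.5

group by course, mean of grade_rank:
course
Bio     118.000000
CS      110.666667
Chem    298.000000
Econ    182.666667
Hist     93.500000
Math    175.500000
Phys    208.000000
Name: grade_rank, dtype: float64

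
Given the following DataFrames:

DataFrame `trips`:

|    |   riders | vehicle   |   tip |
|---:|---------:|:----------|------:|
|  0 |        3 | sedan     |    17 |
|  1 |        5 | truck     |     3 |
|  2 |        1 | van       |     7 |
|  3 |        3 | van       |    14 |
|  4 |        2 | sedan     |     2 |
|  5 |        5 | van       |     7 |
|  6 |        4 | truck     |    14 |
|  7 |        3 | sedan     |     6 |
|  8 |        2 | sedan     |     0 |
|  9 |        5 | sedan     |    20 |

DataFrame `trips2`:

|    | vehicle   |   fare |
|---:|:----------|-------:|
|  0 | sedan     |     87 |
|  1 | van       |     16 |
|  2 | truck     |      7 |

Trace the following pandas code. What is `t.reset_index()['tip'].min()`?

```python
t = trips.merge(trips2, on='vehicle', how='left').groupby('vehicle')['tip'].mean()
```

merge on 'vehicle' (how='left') → 10 rows:
   riders vehicle  tip  fare
0       3   sedan   17    87
1       5   truck    3     7
2       1     van    7    16
3       3     van   14    16
4       2   sedan    2    87
5       5     van    7    16
6       4   truck   14     7
7       3   sedan    6    87
8       2   sedan    0    87
9       5   sedan   20    87
group by vehicle, mean of tip:
vehicle
sedan    9.000000
truck    8.500000
van      9.333333
Name: tip, dtype: float64
reset_index():
  vehicle       tip
0   sedan  9.000000
1   truck  8.500000
2     van  9.333333
Reading off the min of column 'tip', we get 8.5.

8.5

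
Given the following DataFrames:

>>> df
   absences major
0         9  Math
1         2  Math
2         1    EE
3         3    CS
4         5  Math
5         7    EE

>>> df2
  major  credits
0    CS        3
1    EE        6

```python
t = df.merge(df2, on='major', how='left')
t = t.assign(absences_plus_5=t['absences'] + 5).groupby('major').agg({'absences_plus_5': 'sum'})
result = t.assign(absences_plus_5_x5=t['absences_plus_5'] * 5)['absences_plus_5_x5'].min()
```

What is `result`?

merge on 'major' (how='left') → 6 rows:
   absences major  credits
0         9  Math      NaN
1         2  Math      NaN
2         1    EE      6.0
3         3    CS      3.0
4         5  Math      NaN
5         7    EE      6.0
add column absences_plus_5 = t['absences'] + 5:
   absences major  credits  absences_plus_5
0         9  Math      NaN               14
1         2  Math      NaN                7
2         1    EE      6.0                6
3         3    CS      3.0                8
4         5  Math      NaN               10
5         7    EE      6.0               12
group by major, sum of absences_plus_5:
       absences_plus_5
major                 
CS                   8
EE                  18
Math                31
add column absences_plus_5_x5 = t['absences_plus_5'] * 5:
       absences_plus_5  absences_plus_5_x5
major                                     
CS                   8                  40
EE                  18                  90
Math                31                 155

40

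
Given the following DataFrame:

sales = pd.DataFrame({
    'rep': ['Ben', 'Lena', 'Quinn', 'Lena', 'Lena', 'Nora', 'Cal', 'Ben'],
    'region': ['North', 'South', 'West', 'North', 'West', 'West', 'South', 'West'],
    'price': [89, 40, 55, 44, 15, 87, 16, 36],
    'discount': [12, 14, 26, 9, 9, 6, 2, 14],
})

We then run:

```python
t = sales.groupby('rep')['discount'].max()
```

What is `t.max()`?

group by rep, max of discount:
rep
Ben      14
Cal       2
Lena     14
Nora      6
Quinn    26
Name: discount, dtype: int64
So max() = 26.

26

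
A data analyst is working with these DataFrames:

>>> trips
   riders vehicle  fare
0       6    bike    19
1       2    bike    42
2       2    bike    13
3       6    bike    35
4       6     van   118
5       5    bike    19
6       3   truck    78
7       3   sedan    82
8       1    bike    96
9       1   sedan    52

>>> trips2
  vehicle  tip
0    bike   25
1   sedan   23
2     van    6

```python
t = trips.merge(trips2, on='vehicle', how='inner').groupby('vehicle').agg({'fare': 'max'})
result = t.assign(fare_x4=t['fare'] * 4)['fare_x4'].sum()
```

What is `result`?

merge on 'vehicle' (how='inner') → 9 rows:
   riders vehicle  fare  tip
0       6    bike    19   25
1       2    bike    42   25
2       2    bike    13   25
3       6    bike    35   25
4       6     van   118    6
5       5    bike    19   25
6       3   sedan    82   23
7       1    bike    96   25
8       1   sedan    52   23
group by vehicle, max of fare:
         fare
vehicle      
bike       96
sedan      82
van       118
add column fare_x4 = t['fare'] * 4:
         fare  fare_x4
vehicle               
bike       96      384
sedan      82      328
van       118      472
Then the sum of column 'fare_x4': 1184

1184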